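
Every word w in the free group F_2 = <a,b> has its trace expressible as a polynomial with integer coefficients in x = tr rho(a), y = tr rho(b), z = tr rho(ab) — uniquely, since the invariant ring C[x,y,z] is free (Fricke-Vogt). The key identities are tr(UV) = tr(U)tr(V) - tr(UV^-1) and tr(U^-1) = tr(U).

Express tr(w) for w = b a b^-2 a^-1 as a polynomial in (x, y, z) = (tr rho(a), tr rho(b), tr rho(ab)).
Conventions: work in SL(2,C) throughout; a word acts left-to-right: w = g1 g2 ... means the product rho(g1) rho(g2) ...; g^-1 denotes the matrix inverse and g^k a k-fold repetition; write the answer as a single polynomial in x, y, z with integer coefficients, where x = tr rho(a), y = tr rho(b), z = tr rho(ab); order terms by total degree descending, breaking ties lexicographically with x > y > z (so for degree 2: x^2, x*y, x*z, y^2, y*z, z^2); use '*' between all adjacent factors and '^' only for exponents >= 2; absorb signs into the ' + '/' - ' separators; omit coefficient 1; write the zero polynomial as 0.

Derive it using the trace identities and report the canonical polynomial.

use: trace(b a b) = trace(b) trace(a b) - trace(a) = y*z - x
trace(b a b a) = trace(a b) trace(a b) - trace(1)   [split at repeated a] = z^2 - 2
trace(a^-1 b a b) = trace(b a b) trace(a) - trace(b a b a) = x*y*z - x^2 - z^2 + 2
apply: trace(a^-1 b a b^-1) = trace(a^-1 b a) trace(b) - trace(a^-1 b a b) = -x*y*z + x^2 + y^2 + z^2 - 2
apply: trace(b a b^-2 a^-1) = trace(a^-1 b a b^-1) trace(b) - trace(a^-1 b a) = -x*y^2*z + x^2*y + y^3 + y*z^2 - 3*y

-x*y^2*z + x^2*y + y^3 + y*z^2 - 3*y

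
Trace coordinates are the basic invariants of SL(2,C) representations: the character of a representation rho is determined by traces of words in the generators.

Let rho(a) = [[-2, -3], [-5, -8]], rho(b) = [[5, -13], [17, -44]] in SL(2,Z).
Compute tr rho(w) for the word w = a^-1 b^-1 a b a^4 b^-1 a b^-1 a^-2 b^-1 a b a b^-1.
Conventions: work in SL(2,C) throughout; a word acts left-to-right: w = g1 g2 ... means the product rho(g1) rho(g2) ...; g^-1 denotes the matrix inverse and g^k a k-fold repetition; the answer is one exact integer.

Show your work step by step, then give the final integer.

4593328849319144300

rho(a^-1) = [[-8, 3], [5, -2]]
... * rho(b^-1) = [[-44, 13], [-17, 5]]  ->  [[301, -89], [-186, 55]]
... * rho(a) = [[-2, -3], [-5, -8]]  ->  [[-157, -191], [97, 118]]
... * rho(b) = [[5, -13], [17, -44]]  ->  [[-4032, 10445], [2491, -6453]]
... * rho(a) = [[-2, -3], [-5, -8]]  ->  [[-44161, -71464], [27283, 44151]]
... * rho(a) = [[-2, -3], [-5, -8]]  ->  [[445642, 704195], [-275321, -435057]]
... * rho(a) = [[-2, -3], [-5, -8]]  ->  [[-4412259, -6970486], [2725927, 4306419]]
... * rho(a) = [[-2, -3], [-5, -8]]  ->  [[43676948, 69000665], [-26983949, -42629133]]
... * rho(b^-1) = [[-44, 13], [-17, 5]]  ->  [[-3094797017, 912803649], [1911989017, -563937002]]
... * rho(a) = [[-2, -3], [-5, -8]]  ->  [[1625575789, 1981961859], [-1004293024, -1224471035]]
... * rho(b^-1) = [[-44, 13], [-17, 5]]  ->  [[-105218686319, 31042294552], [65004900651, -19178164487]]
... * rho(a^-1) = [[-8, 3], [5, -2]]  ->  [[996960963312, -377740648061], [-615930027643, 233371030927]]
... * rho(a^-1) = [[-8, 3], [5, -2]]  ->  [[-9864390946801, 3746364186058], [6094295375779, -2314532144783]]
... * rho(b^-1) = [[-44, 13], [-17, 5]]  ->  [[370345010496258, -109505261378123], [-228801950072965, 67653179161212]]
... * rho(a) = [[-2, -3], [-5, -8]]  ->  [[-193163714101901, -234992940463790], [119338004339870, 145180416929199]]
... * rho(b) = [[5, -13], [17, -44]]  ->  [[-4960698558393935, 12850817663731473], [3064757109495733, -7939332401303066]]
... * rho(a) = [[-2, -3], [-5, -8]]  ->  [[-54332691201869495, -87924445634669979], [33567147787523864, 54320387881937329]]
... * rho(b^-1) = [[-44, 13], [-17, 5]]  ->  [[3885353988671647423, -1145947213797653330], [-2400401096643984609, 707974860647496877]]
tr = 3885353988671647423 + 707974860647496877 = 4593328849319144300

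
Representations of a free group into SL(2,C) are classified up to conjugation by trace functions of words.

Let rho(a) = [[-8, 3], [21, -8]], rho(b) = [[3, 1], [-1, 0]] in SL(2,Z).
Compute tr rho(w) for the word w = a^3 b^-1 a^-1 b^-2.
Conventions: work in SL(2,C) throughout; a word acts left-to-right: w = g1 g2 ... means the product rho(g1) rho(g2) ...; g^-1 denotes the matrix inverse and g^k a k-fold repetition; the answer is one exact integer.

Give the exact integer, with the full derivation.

rho(a) = [[-8, 3], [21, -8]]
... * rho(a) = [[-8, 3], [21, -8]]  ->  [[127, -48], [-336, 127]]
... * rho(a) = [[-8, 3], [21, -8]]  ->  [[-2024, 765], [5355, -2024]]
... * rho(b^-1) = [[0, -1], [1, 3]]  ->  [[765, 4319], [-2024, -11427]]
... * rho(a^-1) = [[-8, -3], [-21, -8]]  ->  [[-96819, -36847], [256159, 97488]]
... * rho(b^-1) = [[0, -1], [1, 3]]  ->  [[-36847, -13722], [97488, 36305]]
... * rho(b^-1) = [[0, -1], [1, 3]]  ->  [[-13722, -4319], [36305, 11427]]
tr = -13722 + 11427 = -2295

-2295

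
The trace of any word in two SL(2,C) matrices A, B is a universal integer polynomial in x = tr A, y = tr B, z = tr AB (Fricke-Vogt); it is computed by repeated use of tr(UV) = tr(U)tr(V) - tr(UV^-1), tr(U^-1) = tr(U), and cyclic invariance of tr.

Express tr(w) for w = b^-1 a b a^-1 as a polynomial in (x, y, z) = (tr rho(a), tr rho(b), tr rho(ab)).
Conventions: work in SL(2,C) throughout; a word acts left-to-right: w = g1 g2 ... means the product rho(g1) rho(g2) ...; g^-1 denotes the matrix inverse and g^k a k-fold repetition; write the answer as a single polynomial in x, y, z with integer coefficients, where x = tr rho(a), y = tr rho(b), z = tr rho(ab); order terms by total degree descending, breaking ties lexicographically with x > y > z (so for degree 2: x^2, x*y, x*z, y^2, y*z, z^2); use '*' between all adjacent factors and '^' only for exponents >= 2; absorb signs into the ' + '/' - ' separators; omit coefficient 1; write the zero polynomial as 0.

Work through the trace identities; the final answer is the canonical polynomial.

-x*y*z + x^2 + y^2 + z^2 - 2

tr(a b a) = tr(a) tr(b a) - tr(b)  (reduce the a square) = x*z - y
tr(a b a b) = tr(a b) tr(a b) - tr(1)  (split on a) = z^2 - 2
use: tr(b^-1 a b a) = tr(a b a) tr(b) - tr(a b a b)  (eliminate b^-1) = x*y*z - y^2 - z^2 + 2
apply: tr(b^-1 a b a^-1) = tr(b^-1 a b) tr(a) - tr(b^-1 a b a)  (eliminate a^-1) = -x*y*z + x^2 + y^2 + z^2 - 2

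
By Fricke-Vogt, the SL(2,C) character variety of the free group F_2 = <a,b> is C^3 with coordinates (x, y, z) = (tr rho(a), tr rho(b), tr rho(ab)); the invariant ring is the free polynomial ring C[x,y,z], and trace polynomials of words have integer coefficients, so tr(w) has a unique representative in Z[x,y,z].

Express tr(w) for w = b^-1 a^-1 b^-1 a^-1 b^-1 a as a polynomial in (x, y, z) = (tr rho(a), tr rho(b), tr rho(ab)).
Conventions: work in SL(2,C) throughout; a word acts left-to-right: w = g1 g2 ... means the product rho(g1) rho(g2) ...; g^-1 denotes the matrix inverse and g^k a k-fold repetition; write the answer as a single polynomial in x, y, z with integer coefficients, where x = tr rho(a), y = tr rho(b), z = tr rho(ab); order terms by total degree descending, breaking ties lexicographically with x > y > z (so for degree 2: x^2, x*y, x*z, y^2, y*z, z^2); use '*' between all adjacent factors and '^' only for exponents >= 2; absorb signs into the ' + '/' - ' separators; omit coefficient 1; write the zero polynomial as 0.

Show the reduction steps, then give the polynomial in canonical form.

so tr(a b^-1) = tr(a) * tr(b) - tr(a b) = x*y - z
reduce: tr(b^-2 a) = tr(a b^-1) * tr(b) - tr(a) = x*y^2 - y*z - x
tr(b^-1 a b^-2) = tr(b^-2 a) * tr(b) - tr(b^-2 a b) = x*y^3 - y^2*z - 2*x*y + z
so tr(a^2) = tr(a) * tr(a) - tr(1) = x^2 - 2
tr(a^2 b) = tr(a) * tr(b a) - tr(b) = x*z - y
so tr(a b^-1 a) = tr(a^2) * tr(b) - tr(a^2 b) = x^2*y - x*z - y
reduce: tr(a b a b) = tr(a b) * tr(a b) - tr(1)   [split at repeated a] = z^2 - 2
tr(a b^-1 a b) = tr(a b a) * tr(b) - tr(a b a b) = x*y*z - y^2 - z^2 + 2
tr(b^-1 a b^-1 a) = tr(a b^-1 a) * tr(b) - tr(a b^-1 a b) = x^2*y^2 - 2*x*y*z + z^2 - 2
reduce: tr(b^-1 a b^-2 a) = tr(b^-1 a b^-1 a) * tr(b) - tr(b^-1 a b^-1 a b) = x^2*y^3 - 2*x*y^2*z - x^2*y + y*z^2 + x*z - y
reduce: tr(b^-1 a^-1 b^-1 a b^-1) = tr(b^-1 a b^-2) * tr(a) - tr(b^-1 a b^-2 a) = x*y^2*z - x^2*y - y*z^2 + y
so tr(a^2 b a) = tr(a) * tr(a b a) - tr(a b) = x^2*z - x*y - z
so tr(b a b) = tr(b) * tr(a b) - tr(a) = y*z - x
tr(a^2 b a b) = tr(a) * tr(b a b a) - tr(b a b) = x*z^2 - y*z - x
tr(a b a b^-1 a) = tr(a^2 b a) * tr(b) - tr(a^2 b a b) = x^2*y*z - x*y^2 - x*z^2 + x
tr(a b a b a b) = tr(b a) * tr(b a b a) - tr(b^-1 a^-1)   [split at repeated b] = z^3 - 3*z
tr(a b a b^-1 a b) = tr(a b a b a) * tr(b) - tr(a b a b a b) = x*y*z^2 - y^2*z - z^3 - x*y + 3*z
so tr(b^-1 a b^-1 a b a) = tr(a b a b^-1 a) * tr(b) - tr(a b a b^-1 a b) = x^2*y^2*z - x*y^3 - 2*x*y*z^2 + y^2*z + z^3 + 2*x*y - 3*z
tr(a^-1 b^-1 a b^-1 a b) = tr(b^-1 a b^-1 a b) * tr(a) - tr(b^-1 a b^-1 a b a) = -x^2*y^2*z + x^3*y + x*y^3 + 2*x*y*z^2 - x^2*z - y^2*z - z^3 - 3*x*y + 3*z
tr(b^-1 a^-1 b^-1 a b^-1 a) = tr(a^-1 b^-1 a b^-1 a) * tr(b) - tr(a^-1 b^-1 a b^-1 a b) = x^2*y^2*z - x^3*y - 2*x*y*z^2 + x^2*z + z^3 + 2*x*y - 3*z
tr(b^-1 a^-1 b^-1 a^-1 b^-1 a) = tr(b^-1 a^-1 b^-1 a b^-1) * tr(a) - tr(b^-1 a^-1 b^-1 a b^-1 a) = x*y*z^2 - x^2*z - z^3 - x*y + 3*z

x*y*z^2 - x^2*z - z^3 - x*y + 3*z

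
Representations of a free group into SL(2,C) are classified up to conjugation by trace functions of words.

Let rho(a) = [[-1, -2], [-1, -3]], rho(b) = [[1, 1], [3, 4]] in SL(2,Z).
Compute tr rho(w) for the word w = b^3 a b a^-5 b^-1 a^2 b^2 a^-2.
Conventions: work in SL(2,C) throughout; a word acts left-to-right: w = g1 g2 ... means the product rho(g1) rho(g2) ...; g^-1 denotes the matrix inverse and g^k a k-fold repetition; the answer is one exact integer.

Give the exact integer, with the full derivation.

-565081570

rho(b) = [[1, 1], [3, 4]]
... * rho(b) = [[1, 1], [3, 4]]  ->  [[4, 5], [15, 19]]
... * rho(b) = [[1, 1], [3, 4]]  ->  [[19, 24], [72, 91]]
... * rho(a) = [[-1, -2], [-1, -3]]  ->  [[-43, -110], [-163, -417]]
... * rho(b) = [[1, 1], [3, 4]]  ->  [[-373, -483], [-1414, -1831]]
... * rho(a^-1) = [[-3, 2], [1, -1]]  ->  [[636, -263], [2411, -997]]
... * rho(a^-1) = [[-3, 2], [1, -1]]  ->  [[-2171, 1535], [-8230, 5819]]
... * rho(a^-1) = [[-3, 2], [1, -1]]  ->  [[8048, -5877], [30509, -22279]]
... * rho(a^-1) = [[-3, 2], [1, -1]]  ->  [[-30021, 21973], [-113806, 83297]]
... * rho(a^-1) = [[-3, 2], [1, -1]]  ->  [[112036, -82015], [424715, -310909]]
... * rho(b^-1) = [[4, -1], [-3, 1]]  ->  [[694189, -194051], [2631587, -735624]]
... * rho(a) = [[-1, -2], [-1, -3]]  ->  [[-500138, -806225], [-1895963, -3056302]]
... * rho(a) = [[-1, -2], [-1, -3]]  ->  [[1306363, 3418951], [4952265, 12960832]]
... * rho(b) = [[1, 1], [3, 4]]  ->  [[11563216, 14982167], [43834761, 56795593]]
... * rho(b) = [[1, 1], [3, 4]]  ->  [[56509717, 71491884], [214221540, 271017133]]
... * rho(a^-1) = [[-3, 2], [1, -1]]  ->  [[-98037267, 41527550], [-371647487, 157425947]]
... * rho(a^-1) = [[-3, 2], [1, -1]]  ->  [[335639351, -237602084], [1272368408, -900720921]]
tr = 335639351 + -900720921 = -565081570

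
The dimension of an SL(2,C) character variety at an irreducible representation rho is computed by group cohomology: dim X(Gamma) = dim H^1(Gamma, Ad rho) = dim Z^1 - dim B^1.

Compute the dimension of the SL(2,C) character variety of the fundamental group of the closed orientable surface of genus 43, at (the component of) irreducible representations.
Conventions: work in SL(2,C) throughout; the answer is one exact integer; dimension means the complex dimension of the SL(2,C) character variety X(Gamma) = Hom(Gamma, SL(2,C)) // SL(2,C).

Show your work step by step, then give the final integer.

252

pi_1 of the closed genus-43 surface has 86 generators bound by the single product-of-commutators relator.
Before the relator condition, cocycle space has dim 3*86 = 258.
d_2 is surjective at irreducible rho (its cokernel H^2 is dual to H^0 = 0), so dim Z^1 = 258 - 3 = 255.
Coboundaries contribute dim B^1 = 3 (injective at irreducible rho).
dim H^1 = 255 - 3 = 252 = dim X.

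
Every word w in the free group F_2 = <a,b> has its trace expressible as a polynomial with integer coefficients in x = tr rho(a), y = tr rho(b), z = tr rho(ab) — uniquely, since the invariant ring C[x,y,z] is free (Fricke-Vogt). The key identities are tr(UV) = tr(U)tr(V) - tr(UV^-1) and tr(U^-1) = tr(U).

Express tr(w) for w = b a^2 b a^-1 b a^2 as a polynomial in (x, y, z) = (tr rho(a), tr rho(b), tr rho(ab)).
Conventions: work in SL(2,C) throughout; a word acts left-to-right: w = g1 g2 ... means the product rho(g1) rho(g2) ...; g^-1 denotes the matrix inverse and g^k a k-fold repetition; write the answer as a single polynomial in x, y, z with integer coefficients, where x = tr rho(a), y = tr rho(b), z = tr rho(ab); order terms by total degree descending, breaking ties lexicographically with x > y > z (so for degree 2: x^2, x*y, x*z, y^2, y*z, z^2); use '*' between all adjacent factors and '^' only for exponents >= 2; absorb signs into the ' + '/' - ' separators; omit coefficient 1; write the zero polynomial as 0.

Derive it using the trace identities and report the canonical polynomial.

x^3*y*z^2 - x^4*z - 2*x^2*y^2*z - x^2*z^3 + x^3*y + x*y^3 + 2*x*y*z^2 + 3*x^2*z - y^2*z - 4*x*y + z

and tr(b a b a) = tr(b a)*tr(b a) - tr(1)   [split at a repeated b] = z^2 - 2
tr(b a b) = tr(b)*tr(a b) - tr(a)   [square of b] = y*z - x
tr(b a^2 b a) = tr(a)*tr(b a b a) - tr(b a b)   [square of a] = x*z^2 - y*z - x
and tr(b^2) = tr(b)*tr(b) - tr(1)   [square of b] = y^2 - 2
and tr(b a^2 b) = tr(a)*tr(b^2 a) - tr(b^2)   [square of a] = x*y*z - x^2 - y^2 + 2
tr(a^2 b a^2 b) = tr(a)*tr(b a^2 b a) - tr(b a^2 b)   [square of a] = x^2*z^2 - 2*x*y*z + y^2 - 2
tr(a b a) = tr(a)*tr(b a) - tr(b)   [square of a] = x*z - y
and tr(b a^3) = tr(a)*tr(a b a) - tr(a b)   [square of a] = x^2*z - x*y - z
and tr(a^2 b a^2) = tr(a)*tr(b a^3) - tr(b a^2)   [square of a] = x^3*z - x^2*y - 2*x*z + y
next, tr(b a^2 b a^2 b) = tr(b)*tr(a^2 b a^2 b) - tr(a^2 b a^2)   [square of b] = x^2*y*z^2 - x^3*z - 2*x*y^2*z + x^2*y + y^3 + 2*x*z - 3*y
tr(b a b a b a) = tr(a b a b)*tr(a b) - tr(b a)   [split at a repeated a] = z^3 - 3*z
next, tr(b a b a b) = tr(b)*tr(a b a b) - tr(a b a)   [square of b] = y*z^2 - x*z - y
next, tr(b a b a^2 b a) = tr(a)*tr(b a b a b a) - tr(b a b a b)   [square of a] = x*z^3 - y*z^2 - 2*x*z + y
and tr(b^2 a b) = tr(b)*tr(a b^2) - tr(a b)   [square of b] = y^2*z - x*y - z
next, tr(b a b a^2 b) = tr(a)*tr(b^2 a b a) - tr(b^2 a b)   [square of a] = x*y*z^2 - x^2*z - y^2*z + z
next, tr(b a^2 b a^2 b a) = tr(a)*tr(b a b a^2 b a) - tr(b a b a^2 b)   [square of a] = x^2*z^3 - 2*x*y*z^2 - x^2*z + y^2*z + x*y - z
tr(b a^2 b a^-1 b a^2) = tr(b a^2 b a^2 b)*tr(a) - tr(b a^2 b a^2 b a)   [inverse elimination on a] = x^3*y*z^2 - x^4*z - 2*x^2*y^2*z - x^2*z^3 + x^3*y + x*y^3 + 2*x*y*z^2 + 3*x^2*z - y^2*z - 4*x*y + z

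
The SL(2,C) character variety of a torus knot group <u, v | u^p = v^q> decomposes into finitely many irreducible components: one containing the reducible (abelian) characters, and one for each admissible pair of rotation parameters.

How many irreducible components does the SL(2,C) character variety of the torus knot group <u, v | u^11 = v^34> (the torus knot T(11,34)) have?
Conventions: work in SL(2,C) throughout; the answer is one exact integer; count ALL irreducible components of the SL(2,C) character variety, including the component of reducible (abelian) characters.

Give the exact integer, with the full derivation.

166

In the torus knot group T(11,34), u^11 = v^34 is central, so an irreducible representation sends it to +I or -I (Schur).
On an irreducible component, tr(u) is locked at 2*cos(pi*alpha/11) for some alpha in 1..10, and tr(v) at 2*cos(pi*beta/34) for some beta in 1..33.
u^11 = (-1)^alpha I and v^34 = (-1)^beta I must agree, so alpha and beta have equal parity.
count pairs: odd alpha (5 choices) x odd beta (17), plus even alpha (5) x even beta (16): 5*17 + 5*16 = 165.
components with irreducible characters: 165; plus the single component of reducible (abelian) characters: total 166.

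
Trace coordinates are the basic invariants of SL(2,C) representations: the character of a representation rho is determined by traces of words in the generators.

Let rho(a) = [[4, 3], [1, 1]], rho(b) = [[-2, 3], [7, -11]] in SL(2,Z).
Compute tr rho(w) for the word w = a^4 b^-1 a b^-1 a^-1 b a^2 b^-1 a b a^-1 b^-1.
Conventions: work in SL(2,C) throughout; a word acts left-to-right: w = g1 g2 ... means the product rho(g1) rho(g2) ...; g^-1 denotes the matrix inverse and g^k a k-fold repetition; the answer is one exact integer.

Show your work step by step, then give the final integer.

792611165183

rho(a) = [[4, 3], [1, 1]]
... * rho(a) = [[4, 3], [1, 1]]  ->  [[19, 15], [5, 4]]
... * rho(a) = [[4, 3], [1, 1]]  ->  [[91, 72], [24, 19]]
... * rho(a) = [[4, 3], [1, 1]]  ->  [[436, 345], [115, 91]]
... * rho(b^-1) = [[-11, -3], [-7, -2]]  ->  [[-7211, -1998], [-1902, -527]]
... * rho(a) = [[4, 3], [1, 1]]  ->  [[-30842, -23631], [-8135, -6233]]
... * rho(b^-1) = [[-11, -3], [-7, -2]]  ->  [[504679, 139788], [133116, 36871]]
... * rho(a^-1) = [[1, -3], [-1, 4]]  ->  [[364891, -954885], [96245, -251864]]
... * rho(b) = [[-2, 3], [7, -11]]  ->  [[-7413977, 11598408], [-1955538, 3059239]]
... * rho(a) = [[4, 3], [1, 1]]  ->  [[-18057500, -10643523], [-4762913, -2807375]]
... * rho(a) = [[4, 3], [1, 1]]  ->  [[-82873523, -64816023], [-21859027, -17096114]]
... * rho(b^-1) = [[-11, -3], [-7, -2]]  ->  [[1365320914, 378252615], [360122095, 99769309]]
... * rho(a) = [[4, 3], [1, 1]]  ->  [[5839536271, 4474215357], [1540257689, 1180135594]]
... * rho(b) = [[-2, 3], [7, -11]]  ->  [[19640434957, -31697760114], [5180433780, -8360718467]]
... * rho(a^-1) = [[1, -3], [-1, 4]]  ->  [[51338195071, -185712345327], [13541152247, -48984175208]]
... * rho(b^-1) = [[-11, -3], [-7, -2]]  ->  [[735266271508, 217410105441], [193936551739, 57344893675]]
tr = 735266271508 + 57344893675 = 792611165183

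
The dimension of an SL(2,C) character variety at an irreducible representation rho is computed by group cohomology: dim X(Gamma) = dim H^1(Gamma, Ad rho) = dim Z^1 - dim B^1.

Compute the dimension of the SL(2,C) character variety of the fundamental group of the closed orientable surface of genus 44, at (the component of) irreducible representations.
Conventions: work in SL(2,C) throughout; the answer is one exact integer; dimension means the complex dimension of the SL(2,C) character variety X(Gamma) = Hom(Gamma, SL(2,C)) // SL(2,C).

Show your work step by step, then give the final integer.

Gamma = pi_1(Sigma_44) = < a_1, b_1, ..., a_44, b_44 | prod [a_i, b_i] > has 2g = 88 generators and 1 relator.
A cocycle assigns one sl_2 vector per generator subject to the relator condition d_2(z) = 0: dim of the unconstrained space is 3*2g = 264.
H^2 = coker(d_2) is dual to H^0 = 0 at irreducible rho (Poincare duality), so d_2 is onto: dim Z^1 = 261.
Coboundaries contribute dim B^1 = 3 (injective at irreducible rho).
dim X = dim H^1 = 261 - 3 = 258.

258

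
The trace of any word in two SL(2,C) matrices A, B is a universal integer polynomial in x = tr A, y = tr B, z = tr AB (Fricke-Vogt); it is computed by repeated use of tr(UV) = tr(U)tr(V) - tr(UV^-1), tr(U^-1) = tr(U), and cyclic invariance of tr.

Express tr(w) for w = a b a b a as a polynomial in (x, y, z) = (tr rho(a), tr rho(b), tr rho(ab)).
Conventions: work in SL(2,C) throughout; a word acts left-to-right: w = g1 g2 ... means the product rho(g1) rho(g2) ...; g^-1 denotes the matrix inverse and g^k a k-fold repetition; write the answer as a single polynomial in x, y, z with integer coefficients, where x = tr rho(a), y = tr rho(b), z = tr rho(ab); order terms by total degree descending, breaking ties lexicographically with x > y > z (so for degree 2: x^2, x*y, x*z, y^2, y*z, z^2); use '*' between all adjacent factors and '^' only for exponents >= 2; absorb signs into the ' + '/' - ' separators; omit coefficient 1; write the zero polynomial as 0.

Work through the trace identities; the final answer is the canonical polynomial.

x*z^2 - y*z - x

next, trace(b a b a) = trace(a b) * trace(a b) - trace(1)   [split at a repeated a] = z^2 - 2
trace(b a b) = trace(b) * trace(a b) - trace(a)   [square of b] = y*z - x
and trace(a b a b a) = trace(a) * trace(b a b a) - trace(b a b)   [square of a] = x*z^2 - y*z - x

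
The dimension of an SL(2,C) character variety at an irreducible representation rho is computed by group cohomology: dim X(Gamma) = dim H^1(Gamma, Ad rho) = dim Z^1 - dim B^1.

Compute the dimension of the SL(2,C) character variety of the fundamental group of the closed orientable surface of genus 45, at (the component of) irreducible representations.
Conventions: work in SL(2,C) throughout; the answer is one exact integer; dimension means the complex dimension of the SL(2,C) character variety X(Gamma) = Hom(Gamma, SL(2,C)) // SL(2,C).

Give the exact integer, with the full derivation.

Gamma = pi_1(Sigma_45) = < a_1, b_1, ..., a_45, b_45 | prod [a_i, b_i] > has 2g = 90 generators and 1 relator.
Unconstrained cocycle data is one sl_2 vector per generator (270 dimensions), cut by the relator condition d_2(z) = 0.
H^2 = coker(d_2) is dual to H^0 = 0 at irreducible rho (Poincare duality), so d_2 is onto: dim Z^1 = 267.
Coboundaries contribute dim B^1 = 3 (injective at irreducible rho).
dim H^1 = 267 - 3 = 264 = dim X.

264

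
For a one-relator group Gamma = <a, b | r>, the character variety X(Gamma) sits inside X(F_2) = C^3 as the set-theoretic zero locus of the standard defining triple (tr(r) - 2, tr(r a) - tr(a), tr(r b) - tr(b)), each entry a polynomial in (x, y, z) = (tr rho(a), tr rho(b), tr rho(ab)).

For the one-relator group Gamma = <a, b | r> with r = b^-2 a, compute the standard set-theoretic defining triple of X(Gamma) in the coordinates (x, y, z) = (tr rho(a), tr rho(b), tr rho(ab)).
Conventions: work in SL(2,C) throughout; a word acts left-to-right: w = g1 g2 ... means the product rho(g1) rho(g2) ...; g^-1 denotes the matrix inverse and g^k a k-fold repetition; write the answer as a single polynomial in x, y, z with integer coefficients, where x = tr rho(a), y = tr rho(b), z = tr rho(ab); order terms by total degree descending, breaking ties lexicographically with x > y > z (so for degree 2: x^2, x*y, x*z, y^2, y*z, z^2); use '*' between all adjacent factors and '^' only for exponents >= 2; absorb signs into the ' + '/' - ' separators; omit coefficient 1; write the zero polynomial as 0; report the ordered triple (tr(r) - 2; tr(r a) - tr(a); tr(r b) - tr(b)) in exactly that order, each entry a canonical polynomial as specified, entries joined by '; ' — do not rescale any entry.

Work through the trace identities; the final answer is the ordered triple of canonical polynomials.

trace(a b^-1) = trace(a)*trace(b) - trace(a b) = x*y - z
trace(b^-2 a) = trace(a b^-1)*trace(b) - trace(a) = x*y^2 - y*z - x
trace(a^2) = trace(a)*trace(a) - trace(1) = x^2 - 2
trace(a^2 b) = trace(a)*trace(b a) - trace(b) = x*z - y
trace(b^-1 a^2) = trace(a^2)*trace(b) - trace(a^2 b) = x^2*y - x*z - y
trace(b^-2 a^2) = trace(b^-1 a^2)*trace(b) - trace(b^-1 a^2 b) = x^2*y^2 - x*y*z - x^2 - y^2 + 2
assemble the triple (trace(r) - 2; trace(r a) - x; trace(r b) - y)

x*y^2 - y*z - x - 2; x^2*y^2 - x*y*z - x^2 - y^2 - x + 2; x*y - y - z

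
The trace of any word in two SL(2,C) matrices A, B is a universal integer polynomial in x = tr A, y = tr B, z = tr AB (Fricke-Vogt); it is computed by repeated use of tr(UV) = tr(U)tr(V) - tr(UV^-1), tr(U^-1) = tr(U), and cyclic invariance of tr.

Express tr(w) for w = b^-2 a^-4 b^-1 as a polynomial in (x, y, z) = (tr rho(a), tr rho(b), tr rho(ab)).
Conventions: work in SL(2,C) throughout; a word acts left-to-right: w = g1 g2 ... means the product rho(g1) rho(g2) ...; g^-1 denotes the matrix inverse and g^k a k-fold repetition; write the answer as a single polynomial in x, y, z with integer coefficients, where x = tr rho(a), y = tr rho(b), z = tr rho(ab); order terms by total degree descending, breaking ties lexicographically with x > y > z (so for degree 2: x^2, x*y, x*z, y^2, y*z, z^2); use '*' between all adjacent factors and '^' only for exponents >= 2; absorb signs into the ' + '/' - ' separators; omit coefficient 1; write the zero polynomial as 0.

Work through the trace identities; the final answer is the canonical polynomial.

and trace(a^-1) = trace(a) = x
trace(a^-2) = trace(a^-1) trace(a) - trace(1) = x^2 - 2
trace(a^-3) = trace(a^-2) trace(a) - trace(a^-1) = x^3 - 3*x
and trace(b a^-1) = trace(b) trace(a) - trace(b a) = x*y - z
and trace(a^-1 b a^-1) = trace(b a^-1) trace(a) - trace(b) = x^2*y - x*z - y
trace(a^-3 b) = trace(a^-1 b a^-1) trace(a) - trace(a^-1 b) = x^3*y - x^2*z - 2*x*y + z
trace(a^-3 b^-1) = trace(a^-3) trace(b) - trace(a^-3 b) = x^2*z - x*y - z
trace(a^-3 b^-2) = trace(a^-3 b^-1) trace(b) - trace(a^-3) = x^2*y*z - x^3 - x*y^2 - y*z + 3*x
trace(b^-2) = trace(b^-1) trace(b) - trace(1) = y^2 - 2
trace(b^-2 a) = trace(a b^-1) trace(b) - trace(a) = x*y^2 - y*z - x
and trace(b^-2 a^-1) = trace(b^-2) trace(a) - trace(b^-2 a) = y*z - x
trace(a^-2 b^-2) = trace(b^-2 a^-1) trace(a) - trace(b^-2) = x*y*z - x^2 - y^2 + 2
and trace(a^-4 b^-2) = trace(a^-3 b^-2) trace(a) - trace(a^-3 b^-2 a) = x^3*y*z - x^4 - x^2*y^2 - 2*x*y*z + 4*x^2 + y^2 - 2
next, trace(a^-2 b^-1) = trace(a^-2) trace(b) - trace(a^-2 b) = x*z - y
next, trace(a^-4 b^-1) = trace(a^-2 b^-1 a^-1) trace(a) - trace(a^-2 b^-1) = x^3*z - x^2*y - 2*x*z + y
trace(b^-2 a^-4 b^-1) = trace(a^-4 b^-2) trace(b) - trace(a^-4 b^-1) = x^3*y^2*z - x^4*y - x^2*y^3 - x^3*z - 2*x*y^2*z + 5*x^2*y + y^3 + 2*x*z - 3*y

x^3*y^2*z - x^4*y - x^2*y^3 - x^3*z - 2*x*y^2*z + 5*x^2*y + y^3 + 2*x*z - 3*y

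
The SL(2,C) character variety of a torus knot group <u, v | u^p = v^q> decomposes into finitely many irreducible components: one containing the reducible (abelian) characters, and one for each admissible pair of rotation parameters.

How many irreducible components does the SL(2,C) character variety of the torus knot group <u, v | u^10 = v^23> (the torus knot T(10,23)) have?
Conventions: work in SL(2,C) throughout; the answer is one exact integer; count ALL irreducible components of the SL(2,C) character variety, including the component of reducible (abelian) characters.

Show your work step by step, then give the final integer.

In the torus knot group T(10,23), u^10 = v^23 is central, so an irreducible representation sends it to +I or -I (Schur).
So on each irreducible component the traces are pinned: tr(u) = 2*cos(pi*alpha/10) with 1 <= alpha <= 9, tr(v) = 2*cos(pi*beta/23) with 1 <= beta <= 22.
The two central values (-1)^alpha I and (-1)^beta I must be the same matrix, so alpha and beta share a parity.
count pairs: odd alpha (5 choices) x odd beta (11), plus even alpha (4) x even beta (11): 5*11 + 4*11 = 99.
That is 99 components of irreducible characters, and with the reducible (abelian) component the total is 100.

100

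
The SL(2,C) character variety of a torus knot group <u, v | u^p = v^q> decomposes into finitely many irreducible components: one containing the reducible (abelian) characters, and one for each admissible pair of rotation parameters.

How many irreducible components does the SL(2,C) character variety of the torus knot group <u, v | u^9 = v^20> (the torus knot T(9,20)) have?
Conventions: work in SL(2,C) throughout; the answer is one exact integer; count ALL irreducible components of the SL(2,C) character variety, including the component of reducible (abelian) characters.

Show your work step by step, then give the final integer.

77

In the torus knot group T(9,20), u^9 = v^20 is central, so an irreducible representation sends it to +I or -I (Schur).
On an irreducible component, tr(u) is locked at 2*cos(pi*alpha/9) for some alpha in 1..8, and tr(v) at 2*cos(pi*beta/20) for some beta in 1..19.
Consistency of u^9 = (-1)^alpha I with v^20 = (-1)^beta I forces alpha = beta (mod 2).
count pairs: odd alpha (4 choices) x odd beta (10), plus even alpha (4) x even beta (9): 4*10 + 4*9 = 76.
components with irreducible characters: 76; plus the single component of reducible (abelian) characters: total 77.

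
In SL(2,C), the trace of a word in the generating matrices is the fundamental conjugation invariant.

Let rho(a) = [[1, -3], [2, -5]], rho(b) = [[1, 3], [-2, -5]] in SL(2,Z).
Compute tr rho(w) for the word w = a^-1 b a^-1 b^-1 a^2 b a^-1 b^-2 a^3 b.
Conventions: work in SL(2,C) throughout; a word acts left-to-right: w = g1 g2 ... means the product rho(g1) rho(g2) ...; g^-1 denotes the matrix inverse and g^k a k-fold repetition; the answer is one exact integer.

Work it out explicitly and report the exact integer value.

-3934283602

rho(a^-1) = [[-5, 3], [-2, 1]]
... * rho(b) = [[1, 3], [-2, -5]]  ->  [[-11, -30], [-4, -11]]
... * rho(a^-1) = [[-5, 3], [-2, 1]]  ->  [[115, -63], [42, -23]]
... * rho(b^-1) = [[-5, -3], [2, 1]]  ->  [[-701, -408], [-256, -149]]
... * rho(a) = [[1, -3], [2, -5]]  ->  [[-1517, 4143], [-554, 1513]]
... * rho(a) = [[1, -3], [2, -5]]  ->  [[6769, -16164], [2472, -5903]]
... * rho(b) = [[1, 3], [-2, -5]]  ->  [[39097, 101127], [14278, 36931]]
... * rho(a^-1) = [[-5, 3], [-2, 1]]  ->  [[-397739, 218418], [-145252, 79765]]
... * rho(b^-1) = [[-5, -3], [2, 1]]  ->  [[2425531, 1411635], [885790, 515521]]
... * rho(b^-1) = [[-5, -3], [2, 1]]  ->  [[-9304385, -5864958], [-3397908, -2141849]]
... * rho(a) = [[1, -3], [2, -5]]  ->  [[-21034301, 57237945], [-7681606, 20902969]]
... * rho(a) = [[1, -3], [2, -5]]  ->  [[93441589, -223086822], [34124332, -81470027]]
... * rho(a) = [[1, -3], [2, -5]]  ->  [[-352732055, 835109343], [-128815722, 304977139]]
... * rho(b) = [[1, 3], [-2, -5]]  ->  [[-2022950741, -5233742880], [-738770000, -1911332861]]
tr = -2022950741 + -1911332861 = -3934283602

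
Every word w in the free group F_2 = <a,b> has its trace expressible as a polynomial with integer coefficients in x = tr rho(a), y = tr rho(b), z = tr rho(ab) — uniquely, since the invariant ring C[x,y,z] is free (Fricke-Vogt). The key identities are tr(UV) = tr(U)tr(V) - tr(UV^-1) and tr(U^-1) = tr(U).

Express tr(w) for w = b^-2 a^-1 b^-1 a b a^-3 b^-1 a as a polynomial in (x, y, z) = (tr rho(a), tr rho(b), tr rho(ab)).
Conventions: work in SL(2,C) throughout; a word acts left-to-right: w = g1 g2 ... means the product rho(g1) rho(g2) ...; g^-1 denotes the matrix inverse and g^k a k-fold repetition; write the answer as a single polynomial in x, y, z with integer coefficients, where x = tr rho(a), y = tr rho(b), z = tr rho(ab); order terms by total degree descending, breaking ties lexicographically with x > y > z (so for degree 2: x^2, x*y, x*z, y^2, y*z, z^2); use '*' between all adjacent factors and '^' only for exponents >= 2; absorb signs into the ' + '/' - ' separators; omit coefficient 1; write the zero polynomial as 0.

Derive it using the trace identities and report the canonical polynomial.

-x^4*y^3*z^2 + 2*x^5*y^2*z + x^3*y^4*z + 2*x^3*y^2*z^3 - x^6*y - x^4*y^3 - 2*x^4*y*z^2 - x^2*y*z^4 - 6*x^3*y^2*z - x*y^4*z - 2*x*y^2*z^3 + 5*x^4*y + x^2*y^3 + 6*x^2*y*z^2 + y^3*z^2 + y*z^4 + 4*x*y^2*z - 4*x^2*y - 3*y*z^2 - x*z - y

tr(b^-1) = tr(b) = y
so tr(b^-1 a) = tr(a)*tr(b) - tr(a b) = x*y - z
so tr(a^-1 b^-1) = tr(b^-1)*tr(a) - tr(b^-1 a) = z
tr(b^-1 a^-2) = tr(a^-1 b^-1)*tr(a) - tr(a^-1 b^-1 a) = x*z - y
tr(a^-2 b) = tr(b a^-1)*tr(a) - tr(b) = x^2*y - x*z - y
tr(b a b) = tr(b)*tr(a b) - tr(a) = y*z - x
reduce: tr(b a b a) = tr(a b)*tr(a b) - tr(1) = z^2 - 2
tr(b a b a^-1) = tr(b a b)*tr(a) - tr(b a b a) = x*y*z - x^2 - z^2 + 2
reduce: tr(a^-2 b a b) = tr(b a b a^-1)*tr(a) - tr(b a b) = x^2*y*z - x^3 - x*z^2 - y*z + 3*x
so tr(a^-3 b a b) = tr(a^-2 b a b)*tr(a) - tr(a^-2 b a b a) = x^3*y*z - x^4 - x^2*z^2 - 2*x*y*z + 4*x^2 + z^2 - 2
tr(a b^-1 a^-3 b) = tr(a^-3 b a)*tr(b) - tr(a^-3 b a b) = -x^3*y*z + x^4 + x^2*y^2 + x^2*z^2 + x*y*z - 4*x^2 - y^2 - z^2 + 2
tr(a^-3 b^-1 a b^-1) = tr(a b^-1 a^-3)*tr(b) - tr(a b^-1 a^-3 b) = x^3*y*z - x^4 - x^2*y^2 - x^2*z^2 + 4*x^2 + z^2 - 2
reduce: tr(b a b^2) = tr(b)*tr(b a b) - tr(b a) = y^2*z - x*y - z
so tr(b a b^2 a) = tr(b)*tr(a b a b) - tr(a b a) = y*z^2 - x*z - y
reduce: tr(b a^-1 b a b) = tr(b a b^2)*tr(a) - tr(b a b^2 a) = x*y^2*z - x^2*y - y*z^2 + y
so tr(b a b a b a) = tr(b a b a)*tr(b a) - tr(a b) = z^3 - 3*z
tr(b a^-1 b a b a) = tr(b a b a b)*tr(a) - tr(b a b a b a) = x*y*z^2 - x^2*z - z^3 - x*y + 3*z
reduce: tr(b a^-1 b a b a^-1) = tr(b a^-1 b a b)*tr(a) - tr(b a^-1 b a b a) = x^2*y^2*z - x^3*y - 2*x*y*z^2 + x^2*z + z^3 + 2*x*y - 3*z
tr(b^2) = tr(b)*tr(b) - tr(1) = y^2 - 2
tr(a b^2 a) = tr(a)*tr(b^2 a) - tr(b^2) = x*y*z - x^2 - y^2 + 2
tr(b a b^2 a b) = tr(b)*tr(a b^2 a b) - tr(a b^2 a) = y^2*z^2 - 2*x*y*z + x^2 - 2
reduce: tr(a b a b a) = tr(a)*tr(b a b a) - tr(b a b) = x*z^2 - y*z - x
reduce: tr(b a b^2 a b a) = tr(b)*tr(a b a b a b) - tr(a b a b a) = y*z^3 - x*z^2 - 2*y*z + x
tr(b a b^2 a b a^-1) = tr(b a b^2 a b)*tr(a) - tr(b a b^2 a b a) = x*y^2*z^2 - 2*x^2*y*z - y*z^3 + x^3 + x*z^2 + 2*y*z - 3*x
reduce: tr(b a b a^-2 b a b) = tr(b a b^2 a b a^-1)*tr(a) - tr(b a b^2 a b) = x^2*y^2*z^2 - 2*x^3*y*z - x*y*z^3 + x^4 + x^2*z^2 - y^2*z^2 + 4*x*y*z - 4*x^2 + 2
so tr(b a b a b a b a) = tr(b a)*tr(b a b a b a) - tr(b^-1 a^-1 b^-1 a^-1) = z^4 - 4*z^2 + 2
so tr(b a b a b a b a^-1) = tr(b a b a b a b)*tr(a) - tr(b a b a b a b a) = x*y*z^3 - x^2*z^2 - z^4 - 2*x*y*z + x^2 + 4*z^2 - 2
tr(b a b a^-2 b a b a) = tr(b a b a b a b a^-1)*tr(a) - tr(b a b a b a b) = x^2*y*z^3 - x^3*z^2 - x*z^4 - 2*x^2*y*z - y*z^3 + x^3 + 5*x*z^2 + 2*y*z - 3*x
so tr(a b a^-1 b a b a^-2 b) = tr(b a b a^-2 b a b)*tr(a) - tr(b a b a^-2 b a b a) = x^3*y^2*z^2 - 2*x^4*y*z - 2*x^2*y*z^3 + x^5 + 2*x^3*z^2 - x*y^2*z^2 + x*z^4 + 6*x^2*y*z + y*z^3 - 5*x^3 - 5*x*z^2 - 2*y*z + 5*x
tr(a^-1 b a b a^-2 b^-1 a b) = tr(a b a^-1 b a b a^-2)*tr(b) - tr(a b a^-1 b a b a^-2 b) = -x^3*y^2*z^2 + 2*x^4*y*z + x^2*y^3*z + 2*x^2*y*z^3 - x^5 - x^3*y^2 - 2*x^3*z^2 - x*y^2*z^2 - x*z^4 - 5*x^2*y*z + 5*x^3 + 2*x*y^2 + 5*x*z^2 - y*z - 5*x
tr(a^-1 b a b a^-2 b^-1 a b^-1) = tr(a^-1 b a b a^-2 b^-1 a)*tr(b) - tr(a^-1 b a b a^-2 b^-1 a b) = x^3*y^2*z^2 - 2*x^4*y*z - x^2*y^3*z - 2*x^2*y*z^3 + x^5 + x^3*y^2 + 2*x^3*z^2 + x*y^2*z^2 + x*z^4 + 5*x^2*y*z - 5*x^3 - x*y^2 - 5*x*z^2 + 5*x
tr(b^-1 a b^-2 a^-1 b a b a^-2) = tr(a^-1 b a b a^-2 b^-1 a b^-1)*tr(b) - tr(a^-1 b a b a^-2 b^-1 a) = x^3*y^3*z^2 - 2*x^4*y^2*z - x^2*y^4*z - 2*x^2*y^2*z^3 + x^5*y + x^3*y^3 + 2*x^3*y*z^2 + x*y^3*z^2 + x*y*z^4 + 5*x^2*y^2*z - 5*x^3*y - x*y^3 - 5*x*y*z^2 + 4*x*y + z
tr(b a b^-1 a) = tr(a b a)*tr(b) - tr(a b a b) = x*y*z - y^2 - z^2 + 2
so tr(b^-1 a^-1 b a) = tr(b a b^-1)*tr(a) - tr(b a b^-1 a) = -x*y*z + x^2 + y^2 + z^2 - 2
so tr(b a b^-1 a b) = tr(a b^2 a)*tr(b) - tr(a b^2 a b) = x*y^2*z - x^2*y - y^3 - y*z^2 + x*z + 3*y
tr(b a b^-1 a b a) = tr(a b a b a)*tr(b) - tr(a b a b a b) = x*y*z^2 - y^2*z - z^3 - x*y + 3*z
reduce: tr(a b a^-1 b a b^-1) = tr(b a b^-1 a b)*tr(a) - tr(b a b^-1 a b a) = x^2*y^2*z - x^3*y - x*y^3 - 2*x*y*z^2 + x^2*z + y^2*z + z^3 + 4*x*y - 3*z
tr(a^2 b a) = tr(a)*tr(a b a) - tr(a b) = x^2*z - x*y - z
tr(a b a b^2 a) = tr(b)*tr(a^2 b a b) - tr(a^2 b a) = x*y*z^2 - x^2*z - y^2*z + z
tr(a b a b^2 a b^-1) = tr(a b a b^2 a)*tr(b) - tr(a b a b^2 a b) = x*y^2*z^2 - x^2*y*z - y^3*z - y*z^3 + x*z^2 + 3*y*z - x
tr(b a b^-2 a b a b) = tr(a b a b^2 a b^-1)*tr(b) - tr(a b a b^2 a) = x*y^3*z^2 - x^2*y^2*z - y^4*z - y^2*z^3 + x^2*z + 4*y^2*z - x*y - z
reduce: tr(a b a b a b a) = tr(a)*tr(b a b a b a) - tr(b a b a b) = x*z^3 - y*z^2 - 2*x*z + y
reduce: tr(b^-1 a b a b a b a) = tr(a b a b a b a)*tr(b) - tr(a b a b a b a b) = x*y*z^3 - y^2*z^2 - z^4 - 2*x*y*z + y^2 + 4*z^2 - 2
so tr(b a b^-2 a b a b a) = tr(b^-1 a b a b a b a)*tr(b) - tr(b^-1 a b a b a b a b) = x*y^2*z^3 - y^3*z^2 - y*z^4 - 2*x*y^2*z - x*z^3 + y^3 + 5*y*z^2 + 2*x*z - 3*y
reduce: tr(b a b a^-1 b a b^-2 a) = tr(b a b^-2 a b a b)*tr(a) - tr(b a b^-2 a b a b a) = x^2*y^3*z^2 - x^3*y^2*z - x*y^4*z - 2*x*y^2*z^3 + y^3*z^2 + y*z^4 + x^3*z + 6*x*y^2*z + x*z^3 - x^2*y - y^3 - 5*y*z^2 - 3*x*z + 3*y
tr(a b^-2 a^-1 b a b a^-1 b) = tr(b a b a^-1 b a b^-2)*tr(a) - tr(b a b a^-1 b a b^-2 a) = -x^2*y^3*z^2 + 2*x^3*y^2*z + x*y^4*z + 2*x*y^2*z^3 - x^4*y - x^2*y^3 - 2*x^2*y*z^2 - y^3*z^2 - y*z^4 - 5*x*y^2*z + 5*x^2*y + y^3 + 5*y*z^2 - 3*y
tr(b^-1 a b^-2 a^-1 b a b a^-1) = tr(a b^-2 a^-1 b a b a^-1)*tr(b) - tr(a b^-2 a^-1 b a b a^-1 b) = x^2*y^3*z^2 - 2*x^3*y^2*z - x*y^4*z - 2*x*y^2*z^3 + x^4*y + x^2*y^3 + 2*x^2*y*z^2 + y^3*z^2 + y*z^4 + 4*x*y^2*z - 4*x^2*y - 4*y*z^2 + y
reduce: tr(a b a^-3 b^-1 a b^-2 a^-1 b) = tr(b^-1 a b^-2 a^-1 b a b a^-2)*tr(a) - tr(b^-1 a b^-2 a^-1 b a b a^-1) = x^4*y^3*z^2 - 2*x^5*y^2*z - x^3*y^4*z - 2*x^3*y^2*z^3 + x^6*y + x^4*y^3 + 2*x^4*y*z^2 + x^2*y*z^4 + 7*x^3*y^2*z + x*y^4*z + 2*x*y^2*z^3 - 6*x^4*y - 2*x^2*y^3 - 7*x^2*y*z^2 - y^3*z^2 - y*z^4 - 4*x*y^2*z + 8*x^2*y + 4*y*z^2 + x*z - y
tr(b^-2 a^-1 b^-1 a b a^-3 b^-1 a) = tr(a b a^-3 b^-1 a b^-2 a^-1)*tr(b) - tr(a b a^-3 b^-1 a b^-2 a^-1 b) = -x^4*y^3*z^2 + 2*x^5*y^2*z + x^3*y^4*z + 2*x^3*y^2*z^3 - x^6*y - x^4*y^3 - 2*x^4*y*z^2 - x^2*y*z^4 - 6*x^3*y^2*z - x*y^4*z - 2*x*y^2*z^3 + 5*x^4*y + x^2*y^3 + 6*x^2*y*z^2 + y^3*z^2 + y*z^4 + 4*x*y^2*z - 4*x^2*y - 3*y*z^2 - x*z - y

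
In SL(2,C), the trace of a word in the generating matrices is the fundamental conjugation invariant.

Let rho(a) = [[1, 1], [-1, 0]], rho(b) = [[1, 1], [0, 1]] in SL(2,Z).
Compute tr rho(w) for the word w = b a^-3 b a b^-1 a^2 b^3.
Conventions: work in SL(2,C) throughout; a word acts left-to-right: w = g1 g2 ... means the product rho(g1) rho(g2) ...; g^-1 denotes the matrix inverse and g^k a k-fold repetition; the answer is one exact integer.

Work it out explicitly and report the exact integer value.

7

rho(b) = [[1, 1], [0, 1]]
... * rho(a^-1) = [[0, -1], [1, 1]]  ->  [[1, 0], [1, 1]]
... * rho(a^-1) = [[0, -1], [1, 1]]  ->  [[0, -1], [1, 0]]
... * rho(a^-1) = [[0, -1], [1, 1]]  ->  [[-1, -1], [0, -1]]
... * rho(b) = [[1, 1], [0, 1]]  ->  [[-1, -2], [0, -1]]
... * rho(a) = [[1, 1], [-1, 0]]  ->  [[1, -1], [1, 0]]
... * rho(b^-1) = [[1, -1], [0, 1]]  ->  [[1, -2], [1, -1]]
... * rho(a) = [[1, 1], [-1, 0]]  ->  [[3, 1], [2, 1]]
... * rho(a) = [[1, 1], [-1, 0]]  ->  [[2, 3], [1, 2]]
... * rho(b) = [[1, 1], [0, 1]]  ->  [[2, 5], [1, 3]]
... * rho(b) = [[1, 1], [0, 1]]  ->  [[2, 7], [1, 4]]
... * rho(b) = [[1, 1], [0, 1]]  ->  [[2, 9], [1, 5]]
tr = 2 + 5 = 7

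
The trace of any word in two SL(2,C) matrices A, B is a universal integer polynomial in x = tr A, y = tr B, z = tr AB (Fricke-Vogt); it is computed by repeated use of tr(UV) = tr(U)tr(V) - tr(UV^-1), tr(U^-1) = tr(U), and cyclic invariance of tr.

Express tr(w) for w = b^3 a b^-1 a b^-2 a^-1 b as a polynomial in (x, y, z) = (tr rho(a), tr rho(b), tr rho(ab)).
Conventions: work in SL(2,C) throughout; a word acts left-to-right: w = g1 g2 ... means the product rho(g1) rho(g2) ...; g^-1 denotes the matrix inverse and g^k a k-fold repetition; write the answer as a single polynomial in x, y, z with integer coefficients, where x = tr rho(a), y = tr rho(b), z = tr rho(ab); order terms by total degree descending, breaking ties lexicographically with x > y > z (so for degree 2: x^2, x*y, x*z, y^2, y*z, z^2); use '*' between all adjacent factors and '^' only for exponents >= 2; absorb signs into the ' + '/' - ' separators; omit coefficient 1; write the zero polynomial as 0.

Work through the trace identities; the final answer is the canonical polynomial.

trace(b^2 a) = trace(b)*trace(a b) - trace(a)   [square of b] = y*z - x
so trace(b^2) = trace(b)*trace(b) - trace(1)   [square of b] = y^2 - 2
trace(a^2 b^2) = trace(a)*trace(b^2 a) - trace(b^2)   [square of a] = x*y*z - x^2 - y^2 + 2
so trace(a^2 b) = trace(a)*trace(b a) - trace(b)   [square of a] = x*z - y
trace(a b^3 a) = trace(b)*trace(a^2 b^2) - trace(a^2 b)   [square of b] = x*y^2*z - x^2*y - y^3 - x*z + 3*y
trace(a b a b) = trace(b a)*trace(b a) - trace(1)   [split at a repeated b] = z^2 - 2
trace(b a b a b) = trace(b)*trace(a b a b) - trace(a b a)   [square of b] = y*z^2 - x*z - y
reduce: trace(a b^3 a b) = trace(b)*trace(b a b a b) - trace(b a b a)   [square of b] = y^2*z^2 - x*y*z - y^2 - z^2 + 2
trace(b^3 a b^-1 a) = trace(a b^3 a)*trace(b) - trace(a b^3 a b)   [inverse elimination on b] = x*y^3*z - x^2*y^2 - y^4 - y^2*z^2 + 4*y^2 + z^2 - 2
trace(a b^3) = trace(b)*trace(a b^2) - trace(a b)   [square of b] = y^2*z - x*y - z
trace(a^3 b^3) = trace(a)*trace(a b^3 a) - trace(a b^3)   [square of a] = x^2*y^2*z - x^3*y - x*y^3 - x^2*z - y^2*z + 4*x*y + z
trace(a^3 b) = trace(a)*trace(a b a) - trace(a b)   [square of a] = x^2*z - x*y - z
trace(a^2) = trace(a)*trace(a) - trace(1)   [square of a] = x^2 - 2
so trace(a^3) = trace(a)*trace(a^2) - trace(a)   [square of a] = x^3 - 3*x
trace(a^3 b^2) = trace(b)*trace(a^3 b) - trace(a^3)   [square of b] = x^2*y*z - x^3 - x*y^2 - y*z + 3*x
so trace(a b^4 a^2) = trace(b)*trace(a^3 b^3) - trace(a^3 b^2)   [square of b] = x^2*y^3*z - x^3*y^2 - x*y^4 - 2*x^2*y*z - y^3*z + x^3 + 5*x*y^2 + 2*y*z - 3*x
trace(b a b^4 a) = trace(b)*trace(b a b a b^2) - trace(b a b a b)   [square of b] = y^3*z^2 - x*y^2*z - y^3 - 2*y*z^2 + x*z + 3*y
trace(b^3 a b) = trace(b)*trace(b a b^2) - trace(b a b)   [square of b] = y^3*z - x*y^2 - 2*y*z + x
so trace(b a b^4) = trace(b)*trace(b^3 a b) - trace(b^3 a)   [square of b] = y^4*z - x*y^3 - 3*y^2*z + 2*x*y + z
reduce: trace(a b^4 a^2 b) = trace(a)*trace(b a b^4 a) - trace(b a b^4)   [square of a] = x*y^3*z^2 - x^2*y^2*z - y^4*z - 2*x*y*z^2 + x^2*z + 3*y^2*z + x*y - z
so trace(a b^-1 a b^4 a) = trace(a b^4 a^2)*trace(b) - trace(a b^4 a^2 b)   [inverse elimination on b] = x^2*y^4*z - x^3*y^3 - x*y^5 - x*y^3*z^2 - x^2*y^2*z + x^3*y + 5*x*y^3 + 2*x*y*z^2 - x^2*z - y^2*z - 4*x*y + z
so trace(b^2 a b a^2 b) = trace(a)*trace(b^3 a b a) - trace(b^3 a b)   [square of a] = x*y^2*z^2 - x^2*y*z - y^3*z - x*z^2 + 2*y*z + x
trace(b^2 a b a^2) = trace(a)*trace(b^2 a b a) - trace(b^2 a b)   [square of a] = x*y*z^2 - x^2*z - y^2*z + z
trace(a b^4 a b a) = trace(b)*trace(b^2 a b a^2 b) - trace(b^2 a b a^2)   [square of b] = x*y^3*z^2 - x^2*y^2*z - y^4*z - 2*x*y*z^2 + x^2*z + 3*y^2*z + x*y - z
reduce: trace(a b a b a b) = trace(b a b a)*trace(b a) - trace(a b)   [split at a repeated b] = z^3 - 3*z
trace(a b a b a) = trace(a)*trace(b a b a) - trace(b a b)   [square of a] = x*z^2 - y*z - x
reduce: trace(a b a b a b^2) = trace(b)*trace(a b a b a b) - trace(a b a b a)   [square of b] = y*z^3 - x*z^2 - 2*y*z + x
trace(a b a b a b^3) = trace(b)*trace(a b a b a b^2) - trace(a b a b a b)   [square of b] = y^2*z^3 - x*y*z^2 - 2*y^2*z - z^3 + x*y + 3*z
reduce: trace(a b^4 a b a b) = trace(b)*trace(a b a b a b^3) - trace(a b a b a b^2)   [square of b] = y^3*z^3 - x*y^2*z^2 - 2*y^3*z - 2*y*z^3 + x*y^2 + x*z^2 + 5*y*z - x
reduce: trace(a b^-1 a b^4 a b) = trace(a b^4 a b a)*trace(b) - trace(a b^4 a b a b)   [inverse elimination on b] = x*y^4*z^2 - x^2*y^3*z - y^5*z - y^3*z^3 - x*y^2*z^2 + x^2*y*z + 5*y^3*z + 2*y*z^3 - x*z^2 - 6*y*z + x
so trace(b^4 a b^-1 a b^-1 a) = trace(a b^-1 a b^4 a)*trace(b) - trace(a b^-1 a b^4 a b)   [inverse elimination on b] = x^2*y^5*z - x^3*y^4 - x*y^6 - 2*x*y^4*z^2 + y^5*z + y^3*z^3 + x^3*y^2 + 5*x*y^4 + 3*x*y^2*z^2 - 2*x^2*y*z - 6*y^3*z - 2*y*z^3 - 4*x*y^2 + x*z^2 + 7*y*z - x
trace(a^-1 b^4 a b^-1 a b^-1) = trace(b^4 a b^-1 a b^-1)*trace(a) - trace(b^4 a b^-1 a b^-1 a)   [inverse elimination on a] = -x^2*y^5*z + x^3*y^4 + x*y^6 + 2*x*y^4*z^2 + x^2*y^3*z - y^5*z - y^3*z^3 - 2*x^3*y^2 - 6*x*y^4 - 4*x*y^2*z^2 + 2*x^2*y*z + 6*y^3*z + 2*y*z^3 + 8*x*y^2 - 7*y*z - x
trace(b^3 a b^-1 a b^-2 a^-1 b) = trace(a^-1 b^4 a b^-1 a b^-1)*trace(b) - trace(a^-1 b^4 a b^-1 a)   [inverse elimination on b] = -x^2*y^6*z + x^3*y^5 + x*y^7 + 2*x*y^5*z^2 + x^2*y^4*z - y^6*z - y^4*z^3 - 2*x^3*y^3 - 6*x*y^5 - 4*x*y^3*z^2 + 2*x^2*y^2*z + 6*y^4*z + 2*y^2*z^3 + 8*x*y^3 - 8*y^2*z + z

-x^2*y^6*z + x^3*y^5 + x*y^7 + 2*x*y^5*z^2 + x^2*y^4*z - y^6*z - y^4*z^3 - 2*x^3*y^3 - 6*x*y^5 - 4*x*y^3*z^2 + 2*x^2*y^2*z + 6*y^4*z + 2*y^2*z^3 + 8*x*y^3 - 8*y^2*z + z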